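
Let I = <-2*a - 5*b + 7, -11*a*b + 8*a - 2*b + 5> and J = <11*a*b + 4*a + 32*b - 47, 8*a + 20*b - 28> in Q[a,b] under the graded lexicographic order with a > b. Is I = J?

Yes, the ideals are equal.

Equality of ideals is decidable: compute both reduced Gröbner bases (unique for the ordering) and check whether they agree.
Buchberger on the first generating set:
f_1 = -2*a - 5*b + 7, LT = a.
f_2 = -11*a*b + 8*a - 2*b + 5, LT = a*b.

S(f_1,f_2): lcm = a*b. S = 5/2*b**2 + 8/11*a - 81/22*b + 5/11.
  leading term b**2: no divisor's leading term divides it; move 5/2*b**2 to the remainder.
  leading term a: subtract (-4/11)·f_1 from 8/11*a - 81/22*b + 5/11 → -11/2*b + 3
  leading term b: no divisor's leading term divides it; move -11/2*b to the remainder.
  leading term 1: no divisor's leading term divides it; move 3 to the remainder.
  remainder 5/2*b**2 - 11/2*b + 3 ≠ 0; add g_3 = 5/2*b**2 - 11/2*b + 3 to the basis.

The other S-polynomials (S(f_1,g_3), S(f_2,g_3)) all reduce to 0 modulo the current basis, so we have a Gröbner basis.
Inter-reduce: drop elements whose leading term is divisible by another's, tail-reduce, and make monic.
Reduced Gröbner basis: {b**2 - 11/5*b + 6/5, a + 5/2*b - 7/2}.

Buchberger on the second generating set:
h_1 = 11*a*b + 4*a + 32*b - 47, LT = a*b.
h_2 = 8*a + 20*b - 28, LT = a.

S(h_1,h_2): lcm = a*b. S = -5/2*b**2 + 4/11*a + 141/22*b - 47/11.
  leading term b**2: no divisor's leading term divides it; move -5/2*b**2 to the remainder.
  leading term a: subtract (1/22)·h_2 from 4/11*a + 141/22*b - 47/11 → 11/2*b - 3
  leading term b: no divisor's leading term divides it; move 11/2*b to the remainder.
  leading term 1: no divisor's leading term divides it; move -3 to the remainder.
  remainder -5/2*b**2 + 11/2*b - 3 ≠ 0; add k_3 = -5/2*b**2 + 11/2*b - 3 to the basis.

The other S-polynomials (S(h_1,k_3), S(h_2,k_3)) all reduce to 0 modulo the current basis, so we have a Gröbner basis.
Inter-reduce: drop elements whose leading term is divisible by another's, tail-reduce, and make monic.
Reduced Gröbner basis: {b**2 - 11/5*b + 6/5, a + 5/2*b - 7/2}.

Same reduced basis, so the two generating sets span the same ideal.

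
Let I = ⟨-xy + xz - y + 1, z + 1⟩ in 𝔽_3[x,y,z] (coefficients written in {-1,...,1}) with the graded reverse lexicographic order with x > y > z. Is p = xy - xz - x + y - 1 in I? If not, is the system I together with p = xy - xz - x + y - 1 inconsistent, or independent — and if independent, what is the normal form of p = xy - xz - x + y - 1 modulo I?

xy - xz - x + y - 1 is independent of I; its normal form modulo I is -x.

First compute the reduced Gröbner basis of I by Buchberger's algorithm.
f_1 = -xy + xz - y + 1, LT = xy.
f_2 = z + 1, LT = z.

The S-polynomials (S(f_1,f_2)) all reduce to 0 modulo the current basis, so we have a Gröbner basis.
Inter-reduce: drop elements whose leading term is divisible by another's, tail-reduce, and make monic.
Reduced Gröbner basis: {xy + x + y - 1, z + 1}.
Label its elements g_1 = xy + x + y - 1, g_2 = z + 1.

Reduce p = xy - xz - x + y - 1 modulo G:
  leading term xy: subtract (1)·g_1 from xy - xz - x + y - 1 → -xz + x
  leading term xz: subtract (-x)·g_2 from -xz + x → -x
  leading term x: no divisor's leading term divides it; move -x to the remainder.
  normal form = -x.
The normal form is nonzero, so p ∉ I. Since p minus its normal form lies in I, I + (p) = I + (r) where r = -x; decide whether this ideal is the whole ring.
Run Buchberger on G together with r (pairs among the g_i already reduce to 0 since G is a Gröbner basis):
g_1 = xy + x + y - 1, LT = xy.
g_2 = z + 1, LT = z.
r = -x, LT = x.

S(g_1,r): lcm = xy. S = x + y - 1.
  reduce S modulo (g_1, g_2, r):
  remainder y - 1 ≠ 0; add m_4 = y - 1 to the basis.

The other S-polynomials (S(g_1,g_2), S(g_2,r), S(g_1,m_4), S(g_2,m_4), S(r,m_4)) all reduce to 0 modulo the current basis, so we have a Gröbner basis.
Inter-reduce: drop elements whose leading term is divisible by another's, tail-reduce, and make monic.
Reduced Gröbner basis: {x, y - 1, z + 1}.
The reduced Gröbner basis of I + (p) is {x, y - 1, z + 1} ≠ {1}, a proper ideal, so the enlarged system stays consistent: p is independent of I, with normal form -x.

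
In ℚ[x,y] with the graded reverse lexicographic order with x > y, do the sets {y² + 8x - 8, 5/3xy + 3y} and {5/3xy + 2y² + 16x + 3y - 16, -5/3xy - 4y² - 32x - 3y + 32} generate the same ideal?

Since reduced Gröbner bases are canonical representatives of ideals under a given ordering, it suffices to compute and compare them.
Buchberger on the first generating set:
f_1 = y² + 8x - 8, LT = y².
f_2 = 5/3xy + 3y, LT = xy.

S(f_1,f_2): lcm = xy². S = 8x² - 9/5y² - 8x.
  leading term x²: no divisor's leading term divides it; move 8x² to the remainder.
  leading term y²: subtract (-9/5)·f_1 from -9/5y² - 8x → 32/5x - 72/5
  leading term x: no divisor's leading term divides it; move 32/5x to the remainder.
  leading term 1: no divisor's leading term divides it; move -72/5 to the remainder.
  remainder 8x² + 32/5x - 72/5 ≠ 0; add g_3 = 8x² + 32/5x - 72/5 to the basis.

The other S-polynomials (S(f_1,g_3), S(f_2,g_3)) all reduce to 0 modulo the current basis, so we have a Gröbner basis.
Inter-reduce: drop elements whose leading term is divisible by another's, tail-reduce, and make monic.
Reduced Gröbner basis: {x² + ⅘x - 9/5, xy + 9/5y, y² + 8x - 8}.

Buchberger on the second generating set:
h_1 = 5/3xy + 2y² + 16x + 3y - 16, LT = xy.
h_2 = -5/3xy - 4y² - 32x - 3y + 32, LT = xy.

S(h_1,h_2): lcm = xy. S = -6/5y² - 48/5x + 48/5.
  leading term y²: no divisor's leading term divides it; move -6/5y² to the remainder.
  leading term x: no divisor's leading term divides it; move -48/5x to the remainder.
  leading term 1: no divisor's leading term divides it; move 48/5 to the remainder.
  remainder -6/5y² - 48/5x + 48/5 ≠ 0; add k_3 = -6/5y² - 48/5x + 48/5 to the basis.

S(h_1,k_3): lcm = xy². S = 6/5y³ - 8x² + 48/5xy + 9/5y² + 8x - 48/5y.
  leading term y³: subtract (-y)·k_3 from 6/5y³ - 8x² + 48/5xy + 9/5y² + 8x - 48/5y → -8x² + 9/5y² + 8x
  leading term x²: no divisor's leading term divides it; move -8x² to the remainder.
  leading term y²: subtract (-3/2)·k_3 from 9/5y² + 8x → -32/5x + 72/5
  leading term x: no divisor's leading term divides it; move -32/5x to the remainder.
  leading term 1: no divisor's leading term divides it; move 72/5 to the remainder.
  remainder -8x² - 32/5x + 72/5 ≠ 0; add k_4 = -8x² - 32/5x + 72/5 to the basis.

The other S-polynomials (S(h_2,k_3), S(h_1,k_4), S(h_2,k_4), S(k_3,k_4)) all reduce to 0 modulo the current basis, so we have a Gröbner basis.
Inter-reduce: drop elements whose leading term is divisible by another's, tail-reduce, and make monic.
Reduced Gröbner basis: {x² + ⅘x - 9/5, xy + 9/5y, y² + 8x - 8}.

The two bases agree; hence the ideals are identical.

Yes, the ideals are equal.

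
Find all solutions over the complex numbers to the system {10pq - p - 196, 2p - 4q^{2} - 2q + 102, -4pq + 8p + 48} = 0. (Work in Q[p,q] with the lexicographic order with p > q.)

Compute a lex Gröbner basis by Buchberger's algorithm.
f_1 = 10pq - p - 196, LT = pq.
f_2 = 2p - 4q^{2} - 2q + 102, LT = p.
f_3 = -4pq + 8p + 48, LT = pq.

S(f_1,f_2): lcm = pq. S = -\tfrac{1}{10}p + 2q^{3} + q^{2} - 51q - \tfrac{98}{5}.
  leading term p: subtract (-\tfrac{1}{20})·f_2 from -\tfrac{1}{10}p + 2q^{3} + q^{2} - 51q - \tfrac{98}{5} → 2q^{3} + \tfrac{4}{5}q^{2} - \tfrac{511}{10}q - \tfrac{29}{2}
  leading term q^{3}: no divisor's leading term divides it; move 2q^{3} to the remainder.
  leading term q^{2}: no divisor's leading term divides it; move \tfrac{4}{5}q^{2} to the remainder.
  leading term q: no divisor's leading term divides it; move -\tfrac{511}{10}q to the remainder.
  leading term 1: no divisor's leading term divides it; move -\tfrac{29}{2} to the remainder.
  remainder 2q^{3} + \tfrac{4}{5}q^{2} - \tfrac{511}{10}q - \tfrac{29}{2} ≠ 0; add h_4 = 2q^{3} + \tfrac{4}{5}q^{2} - \tfrac{511}{10}q - \tfrac{29}{2} to the basis.

S(f_1,f_3): lcm = pq. S = \tfrac{19}{10}p - \tfrac{38}{5}.
  leading term p: subtract (\tfrac{19}{20})·f_2 from \tfrac{19}{10}p - \tfrac{38}{5} → \tfrac{19}{5}q^{2} + \tfrac{19}{10}q - \tfrac{209}{2}
  leading term q^{2}: no divisor's leading term divides it; move \tfrac{19}{5}q^{2} to the remainder.
  leading term q: no divisor's leading term divides it; move \tfrac{19}{10}q to the remainder.
  leading term 1: no divisor's leading term divides it; move -\tfrac{209}{2} to the remainder.
  remainder \tfrac{19}{5}q^{2} + \tfrac{19}{10}q - \tfrac{209}{2} ≠ 0; add h_5 = \tfrac{19}{5}q^{2} + \tfrac{19}{10}q - \tfrac{209}{2} to the basis.

S(f_3,h_4): lcm = pq^{3}. S = -\tfrac{12}{5}pq^{2} + \tfrac{511}{20}pq + \tfrac{29}{4}p - 12q^{2}.
  leading term pq^{2}: subtract (-\tfrac{6}{25}q)·f_1 from -\tfrac{12}{5}pq^{2} + \tfrac{511}{20}pq + \tfrac{29}{4}p - 12q^{2} → \tfrac{2531}{100}pq + \tfrac{29}{4}p - 12q^{2} - \tfrac{1176}{25}q
  leading term pq: subtract (\tfrac{2531}{1000})·f_1 from \tfrac{2531}{100}pq + \tfrac{29}{4}p - 12q^{2} - \tfrac{1176}{25}q → \tfrac{9781}{1000}p - 12q^{2} - \tfrac{1176}{25}q + \tfrac{124019}{250}
  leading term p: subtract (\tfrac{9781}{2000})·f_2 from \tfrac{9781}{1000}p - 12q^{2} - \tfrac{1176}{25}q + \tfrac{124019}{250} → \tfrac{3781}{500}q^{2} - \tfrac{37259}{1000}q - \tfrac{551}{200}
  leading term q^{2}: subtract (\tfrac{199}{100})·h_5 from \tfrac{3781}{500}q^{2} - \tfrac{37259}{1000}q - \tfrac{551}{200} → -\tfrac{1026}{25}q + \tfrac{1026}{5}
  leading term q: no divisor's leading term divides it; move -\tfrac{1026}{25}q to the remainder.
  leading term 1: no divisor's leading term divides it; move \tfrac{1026}{5} to the remainder.
  remainder -\tfrac{1026}{25}q + \tfrac{1026}{5} ≠ 0; add h_6 = -\tfrac{1026}{25}q + \tfrac{1026}{5} to the basis.

The other S-polynomials (S(f_2,f_3), S(f_1,h_4), S(f_2,h_4), S(f_1,h_5), S(f_2,h_5), S(f_3,h_5), S(h_4,h_5), S(f_1,h_6), S(f_2,h_6), S(f_3,h_6), S(h_4,h_6), S(h_5,h_6)) all reduce to 0 modulo the current basis, so we have a Gröbner basis.
Inter-reduce: drop elements whose leading term is divisible by another's, tail-reduce, and make monic.
Reduced Gröbner basis: {p - 4, q - 5}.

Since the basis is lex-ordered, q - 5 is univariate in q. Its roots are {5}. Back-substituting each root into the other basis elements fixes the other coordinates.
  q = 5: the earlier basis element becomes p - 4 = 0, giving p = 4 — point (4, 5).
Check: every point annihilates each of the original generators.

{(4, 5)}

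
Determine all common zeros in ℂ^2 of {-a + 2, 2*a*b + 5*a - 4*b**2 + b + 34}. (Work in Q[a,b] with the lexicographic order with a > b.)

{(2, -11/4), (2, 4)}

Compute a lex Gröbner basis by Buchberger's algorithm.
f_1 = -a + 2, LT = a.
f_2 = 2*a*b + 5*a - 4*b**2 + b + 34, LT = a*b.

S(f_1,f_2): lcm = a*b. S = -5/2*a + 2*b**2 - 5/2*b - 17.
  reduce S modulo (f_1, f_2):
  remainder 2*b**2 - 5/2*b - 22 ≠ 0; add h_3 = 2*b**2 - 5/2*b - 22 to the basis.

The other S-polynomials (S(f_1,h_3), S(f_2,h_3)) all reduce to 0 modulo the current basis, so we have a Gröbner basis.
Inter-reduce: drop elements whose leading term is divisible by another's, tail-reduce, and make monic.
Reduced Gröbner basis: {a - 2, b**2 - 5/4*b - 11}.

A lex Gröbner basis eliminates variables successively. Here b**2 - 5/4*b - 11 depends only on b, with roots {-11/4, 4}; lifting each root through the earlier basis elements recovers the full solutions.
  b = -11/4: the earlier basis element becomes a - 2 = 0, giving a = 2 — point (2, -11/4).
  b = 4: the earlier basis element becomes a - 2 = 0, giving a = 2 — point (2, 4).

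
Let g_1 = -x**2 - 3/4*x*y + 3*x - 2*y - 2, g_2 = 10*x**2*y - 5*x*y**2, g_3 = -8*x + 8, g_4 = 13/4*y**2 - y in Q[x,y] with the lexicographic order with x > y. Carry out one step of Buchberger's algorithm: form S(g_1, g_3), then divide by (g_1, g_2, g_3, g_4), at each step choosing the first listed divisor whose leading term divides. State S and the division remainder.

S(g_1, g_3) = 3/4*x*y - 2*x + 2*y + 2; remainder on division = 11/4*y.

lcm(LM(g_1), LM(g_3)) = x**2.
S = (lcm/LT(g_1))·g_1 − (lcm/LT(g_3))·g_3 = 3/4*x*y - 2*x + 2*y + 2.
Reduce S modulo (g_1, g_2, g_3, g_4) in that order:
  leading term x*y: subtract (-3/32*y)·g_3 from 3/4*x*y - 2*x + 2*y + 2 → -2*x + 11/4*y + 2
  leading term x: subtract (1/4)·g_3 from -2*x + 11/4*y + 2 → 11/4*y
  leading term y: no divisor's leading term divides it; move 11/4*y to the remainder.
The remainder 11/4*y is nonzero, so it would be added as the next basis element.
An S-polynomial is built so that the two leading terms cancel; whether anything survives reduction is exactly the Gröbner-basis criterion.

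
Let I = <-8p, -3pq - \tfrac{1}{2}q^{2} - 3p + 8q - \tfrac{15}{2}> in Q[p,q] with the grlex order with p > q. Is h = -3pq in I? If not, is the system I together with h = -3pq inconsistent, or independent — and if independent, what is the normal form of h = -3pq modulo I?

First compute the reduced Gröbner basis of I by Buchberger's algorithm.
f_1 = -8p, LT = p.
f_2 = -3pq - \tfrac{1}{2}q^{2} - 3p + 8q - \tfrac{15}{2}, LT = pq.

S(f_1,f_2): lcm = pq. S = -\tfrac{1}{6}q^{2} - p + \tfrac{8}{3}q - \tfrac{5}{2}.
  leading term q^{2}: no divisor's leading term divides it; move -\tfrac{1}{6}q^{2} to the remainder.
  leading term p: subtract (\tfrac{1}{8})·f_1 from -p + \tfrac{8}{3}q - \tfrac{5}{2} → \tfrac{8}{3}q - \tfrac{5}{2}
  leading term q: no divisor's leading term divides it; move \tfrac{8}{3}q to the remainder.
  leading term 1: no divisor's leading term divides it; move -\tfrac{5}{2} to the remainder.
  remainder -\tfrac{1}{6}q^{2} + \tfrac{8}{3}q - \tfrac{5}{2} ≠ 0; add k_3 = -\tfrac{1}{6}q^{2} + \tfrac{8}{3}q - \tfrac{5}{2} to the basis.

The other S-polynomials (S(f_1,k_3), S(f_2,k_3)) all reduce to 0 modulo the current basis, so we have a Gröbner basis.
Inter-reduce: drop elements whose leading term is divisible by another's, tail-reduce, and make monic.
Reduced Gröbner basis: {q^{2} - 16q + 15, p}.
Label its elements g_1 = q^{2} - 16q + 15, g_2 = p.

Reduce h = -3pq modulo G:
  leading term pq: subtract (-3q)·g_2 from -3pq → 0
  normal form = 0.
Since the normal form is 0, h ∈ I.

-3pq lies in I (it reduces to 0).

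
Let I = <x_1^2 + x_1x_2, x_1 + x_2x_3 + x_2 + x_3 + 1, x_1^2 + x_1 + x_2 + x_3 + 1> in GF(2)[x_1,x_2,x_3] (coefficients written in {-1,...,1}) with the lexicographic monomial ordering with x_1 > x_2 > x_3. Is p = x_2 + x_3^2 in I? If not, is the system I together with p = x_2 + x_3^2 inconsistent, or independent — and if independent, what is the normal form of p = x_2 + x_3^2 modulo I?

Adjoining x_2 + x_3^2 makes the ideal the whole ring: the system is inconsistent.

First compute the reduced Gröbner basis of I by Buchberger's algorithm.
f_1 = x_1^2 + x_1x_2, LT = x_1^2.
f_2 = x_1 + x_2x_3 + x_2 + x_3 + 1, LT = x_1.
f_3 = x_1^2 + x_1 + x_2 + x_3 + 1, LT = x_1^2.

S(f_1,f_2): lcm = x_1^2. S = x_1x_2x_3 + x_1x_3 + x_1.
  leading term x_1x_2x_3: subtract (x_2x_3)·f_2 from x_1x_2x_3 + x_1x_3 + x_1 → x_1x_3 + x_1 + x_2^2x_3^2 + x_2^2x_3 + x_2x_3^2 + x_2x_3
  leading term x_1x_3: subtract (x_3)·f_2 from x_1x_3 + x_1 + x_2^2x_3^2 + x_2^2x_3 + x_2x_3^2 + x_2x_3 → x_1 + x_2^2x_3^2 + x_2^2x_3 + x_3^2 + x_3
  leading term x_1: subtract (1)·f_2 from x_1 + x_2^2x_3^2 + x_2^2x_3 + x_3^2 + x_3 → x_2^2x_3^2 + x_2^2x_3 + x_2x_3 + x_2 + x_3^2 + 1
  leading term x_2^2x_3^2: no divisor's leading term divides it; move x_2^2x_3^2 to the remainder.
  leading term x_2^2x_3: no divisor's leading term divides it; move x_2^2x_3 to the remainder.
  leading term x_2x_3: no divisor's leading term divides it; move x_2x_3 to the remainder.
  leading term x_2: no divisor's leading term divides it; move x_2 to the remainder.
  leading term x_3^2: no divisor's leading term divides it; move x_3^2 to the remainder.
  leading term 1: no divisor's leading term divides it; move 1 to the remainder.
  remainder x_2^2x_3^2 + x_2^2x_3 + x_2x_3 + x_2 + x_3^2 + 1 ≠ 0; add h_4 = x_2^2x_3^2 + x_2^2x_3 + x_2x_3 + x_2 + x_3^2 + 1 to the basis.

S(f_1,f_3): lcm = x_1^2. S = x_1x_2 + x_1 + x_2 + x_3 + 1.
  leading term x_1x_2: subtract (x_2)·f_2 from x_1x_2 + x_1 + x_2 + x_3 + 1 → x_1 + x_2^2x_3 + x_2^2 + x_2x_3 + x_3 + 1
  leading term x_1: subtract (1)·f_2 from x_1 + x_2^2x_3 + x_2^2 + x_2x_3 + x_3 + 1 → x_2^2x_3 + x_2^2 + x_2
  leading term x_2^2x_3: no divisor's leading term divides it; move x_2^2x_3 to the remainder.
  leading term x_2^2: no divisor's leading term divides it; move x_2^2 to the remainder.
  leading term x_2: no divisor's leading term divides it; move x_2 to the remainder.
  remainder x_2^2x_3 + x_2^2 + x_2 ≠ 0; add h_5 = x_2^2x_3 + x_2^2 + x_2 to the basis.

S(h_4,h_5): lcm = x_2^2x_3^2. S = x_2 + x_3^2 + 1.
  leading term x_2: no divisor's leading term divides it; move x_2 to the remainder.
  leading term x_3^2: no divisor's leading term divides it; move x_3^2 to the remainder.
  leading term 1: no divisor's leading term divides it; move 1 to the remainder.
  remainder x_2 + x_3^2 + 1 ≠ 0; add h_6 = x_2 + x_3^2 + 1 to the basis.

S(h_4,h_6): lcm = x_2^2x_3^2. S = x_2^2x_3 + x_2x_3^4 + x_2x_3^2 + x_2x_3 + x_2 + x_3^2 + 1.
  leading term x_2^2x_3: subtract (1)·h_5 from x_2^2x_3 + x_2x_3^4 + x_2x_3^2 + x_2x_3 + x_2 + x_3^2 + 1 → x_2^2 + x_2x_3^4 + x_2x_3^2 + x_2x_3 + x_3^2 + 1
  leading term x_2^2: subtract (x_2)·h_6 from x_2^2 + x_2x_3^4 + x_2x_3^2 + x_2x_3 + x_3^2 + 1 → x_2x_3^4 + x_2x_3 + x_2 + x_3^2 + 1
  leading term x_2x_3^4: subtract (x_3^4)·h_6 from x_2x_3^4 + x_2x_3 + x_2 + x_3^2 + 1 → x_2x_3 + x_2 + x_3^6 + x_3^4 + x_3^2 + 1
  leading term x_2x_3: subtract (x_3)·h_6 from x_2x_3 + x_2 + x_3^6 + x_3^4 + x_3^2 + 1 → x_2 + x_3^6 + x_3^4 + x_3^3 + x_3^2 + x_3 + 1
  leading term x_2: subtract (1)·h_6 from x_2 + x_3^6 + x_3^4 + x_3^3 + x_3^2 + x_3 + 1 → x_3^6 + x_3^4 + x_3^3 + x_3
  leading term x_3^6: no divisor's leading term divides it; move x_3^6 to the remainder.
  leading term x_3^4: no divisor's leading term divides it; move x_3^4 to the remainder.
  leading term x_3^3: no divisor's leading term divides it; move x_3^3 to the remainder.
  leading term x_3: no divisor's leading term divides it; move x_3 to the remainder.
  remainder x_3^6 + x_3^4 + x_3^3 + x_3 ≠ 0; add h_7 = x_3^6 + x_3^4 + x_3^3 + x_3 to the basis.

S(h_5,h_6): lcm = x_2^2x_3. S = x_2^2 + x_2x_3^3 + x_2x_3 + x_2.
  leading term x_2^2: subtract (x_2)·h_6 from x_2^2 + x_2x_3^3 + x_2x_3 + x_2 → x_2x_3^3 + x_2x_3^2 + x_2x_3
  leading term x_2x_3^3: subtract (x_3^3)·h_6 from x_2x_3^3 + x_2x_3^2 + x_2x_3 → x_2x_3^2 + x_2x_3 + x_3^5 + x_3^3
  leading term x_2x_3^2: subtract (x_3^2)·h_6 from x_2x_3^2 + x_2x_3 + x_3^5 + x_3^3 → x_2x_3 + x_3^5 + x_3^4 + x_3^3 + x_3^2
  leading term x_2x_3: subtract (x_3)·h_6 from x_2x_3 + x_3^5 + x_3^4 + x_3^3 + x_3^2 → x_3^5 + x_3^4 + x_3^2 + x_3
  leading term x_3^5: no divisor's leading term divides it; move x_3^5 to the remainder.
  leading term x_3^4: no divisor's leading term divides it; move x_3^4 to the remainder.
  leading term x_3^2: no divisor's leading term divides it; move x_3^2 to the remainder.
  leading term x_3: no divisor's leading term divides it; move x_3 to the remainder.
  remainder x_3^5 + x_3^4 + x_3^2 + x_3 ≠ 0; add h_8 = x_3^5 + x_3^4 + x_3^2 + x_3 to the basis.

The other S-polynomials (S(f_2,f_3), S(f_1,h_4), S(f_2,h_4), S(f_3,h_4), S(f_1,h_5), S(f_2,h_5), S(f_3,h_5), S(f_1,h_6), S(f_2,h_6), S(f_3,h_6), S(f_1,h_7), S(f_2,h_7), S(f_3,h_7), S(h_4,h_7), S(h_5,h_7), S(h_6,h_7), S(f_1,h_8), S(f_2,h_8), S(f_3,h_8), S(h_4,h_8), S(h_5,h_8), S(h_6,h_8), S(h_7,h_8)) all reduce to 0 modulo the current basis, so we have a Gröbner basis.
Inter-reduce: drop elements whose leading term is divisible by another's, tail-reduce, and make monic.
Reduced Gröbner basis: {x_1 + x_3^3 + x_3^2, x_2 + x_3^2 + 1, x_3^5 + x_3^4 + x_3^2 + x_3}.
Label its elements g_1 = x_1 + x_3^3 + x_3^2, g_2 = x_2 + x_3^2 + 1, g_3 = x_3^5 + x_3^4 + x_3^2 + x_3.

Reduce p = x_2 + x_3^2 modulo G:
  leading term x_2: subtract (1)·g_2 from x_2 + x_3^2 → 1
  leading term 1: no divisor's leading term divides it; move 1 to the remainder.
  normal form = 1.
The normal form is nonzero, so p ∉ I. Since p minus its normal form lies in I, I + (p) = I + (r) where r = 1; decide whether this ideal is the whole ring.
Here r = 1 is a nonzero constant, hence a unit: 1 ∈ I + (p), the Gröbner basis of I + (p) is {1}, and the enlarged system has no common solution — adjoining p is inconsistent.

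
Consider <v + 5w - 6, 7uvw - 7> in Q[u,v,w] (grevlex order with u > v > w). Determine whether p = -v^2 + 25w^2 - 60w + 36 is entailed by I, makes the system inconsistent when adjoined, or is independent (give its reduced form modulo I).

First compute the reduced Gröbner basis of I by Buchberger's algorithm.
f_1 = v + 5w - 6, LT = v.
f_2 = 7uvw - 7, LT = uvw.

S(f_1,f_2): lcm = uvw. S = 5uw^2 - 6uw + 1.
  leading term uw^2: no divisor's leading term divides it; move 5uw^2 to the remainder.
  leading term uw: no divisor's leading term divides it; move -6uw to the remainder.
  leading term 1: no divisor's leading term divides it; move 1 to the remainder.
  remainder 5uw^2 - 6uw + 1 ≠ 0; add h_3 = 5uw^2 - 6uw + 1 to the basis.

The other S-polynomials (S(f_1,h_3), S(f_2,h_3)) all reduce to 0 modulo the current basis, so we have a Gröbner basis.
Inter-reduce: drop elements whose leading term is divisible by another's, tail-reduce, and make monic.
Reduced Gröbner basis: {uw^2 - 6/5uw + 1/5, v + 5w - 6}.
Label its elements g_1 = uw^2 - 6/5uw + 1/5, g_2 = v + 5w - 6.

Reduce p = -v^2 + 25w^2 - 60w + 36 modulo G:
  leading term v^2: subtract (-v)·g_2 from -v^2 + 25w^2 - 60w + 36 → 5vw + 25w^2 - 6v - 60w + 36
  leading term vw: subtract (5w)·g_2 from 5vw + 25w^2 - 6v - 60w + 36 → -6v - 30w + 36
  leading term v: subtract (-6)·g_2 from -6v - 30w + 36 → 0
  normal form = 0.
Since the normal form is 0, p ∈ I.

Ideal membership is decidable via reduction modulo a Gröbner basis.

-v^2 + 25w^2 - 60w + 36 lies in I (it reduces to 0).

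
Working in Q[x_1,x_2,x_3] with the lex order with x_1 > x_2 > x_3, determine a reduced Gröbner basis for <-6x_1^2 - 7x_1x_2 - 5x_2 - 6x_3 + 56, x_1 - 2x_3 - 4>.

G = {x_1 - 2x_3 - 4, x_2x_3 + 33/14x_2 + 12/7x_3^2 + 51/7x_3 + 20/7}

f_1 = -6x_1^2 - 7x_1x_2 - 5x_2 - 6x_3 + 56, LT = x_1^2.
f_2 = x_1 - 2x_3 - 4, LT = x_1.

S(f_1,f_2): lcm = x_1^2. S = 7/6x_1x_2 + 2x_1x_3 + 4x_1 + 5/6x_2 + x_3 - 28/3.
  leading term x_1x_2: subtract (7/6x_2)·f_2 from 7/6x_1x_2 + 2x_1x_3 + 4x_1 + 5/6x_2 + x_3 - 28/3 → 2x_1x_3 + 4x_1 + 7/3x_2x_3 + 11/2x_2 + x_3 - 28/3
  leading term x_1x_3: subtract (2x_3)·f_2 from 2x_1x_3 + 4x_1 + 7/3x_2x_3 + 11/2x_2 + x_3 - 28/3 → 4x_1 + 7/3x_2x_3 + 11/2x_2 + 4x_3^2 + 9x_3 - 28/3
  leading term x_1: subtract (4)·f_2 from 4x_1 + 7/3x_2x_3 + 11/2x_2 + 4x_3^2 + 9x_3 - 28/3 → 7/3x_2x_3 + 11/2x_2 + 4x_3^2 + 17x_3 + 20/3
  leading term x_2x_3: no divisor's leading term divides it; move 7/3x_2x_3 to the remainder.
  leading term x_2: no divisor's leading term divides it; move 11/2x_2 to the remainder.
  leading term x_3^2: no divisor's leading term divides it; move 4x_3^2 to the remainder.
  leading term x_3: no divisor's leading term divides it; move 17x_3 to the remainder.
  leading term 1: no divisor's leading term divides it; move 20/3 to the remainder.
  remainder 7/3x_2x_3 + 11/2x_2 + 4x_3^2 + 17x_3 + 20/3 ≠ 0; add g_3 = 7/3x_2x_3 + 11/2x_2 + 4x_3^2 + 17x_3 + 20/3 to the basis.

The other S-polynomials (S(f_1,g_3), S(f_2,g_3)) all reduce to 0 modulo the current basis, so we have a Gröbner basis.
Inter-reduce: drop elements whose leading term is divisible by another's, tail-reduce, and make monic.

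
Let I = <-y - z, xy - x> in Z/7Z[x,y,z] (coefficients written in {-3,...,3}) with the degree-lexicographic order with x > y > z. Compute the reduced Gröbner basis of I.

The reduced Gröbner basis is the canonical form of the ideal for this ordering.

f_1 = -y - z, LT = y.
f_2 = xy - x, LT = xy.

S(f_1,f_2): lcm = xy. S = xz + x.
  leading term xz: no divisor's leading term divides it; move xz to the remainder.
  leading term x: no divisor's leading term divides it; move x to the remainder.
  remainder xz + x ≠ 0; add g_3 = xz + x to the basis.

S(f_1,g_3): leading monomials are coprime, so the S-polynomial reduces to 0 (Buchberger's first criterion).
S(f_2,g_3): lcm = xyz. S = -xy - xz.
  leading term xy: subtract (x)·f_1 from -xy - xz → 0
  remainder 0.

Every S-polynomial of the final basis reduces to 0, so we have a Gröbner basis.
Inter-reduce: drop elements whose leading term is divisible by another's, tail-reduce, and make monic.

G = {xz + x, y + z}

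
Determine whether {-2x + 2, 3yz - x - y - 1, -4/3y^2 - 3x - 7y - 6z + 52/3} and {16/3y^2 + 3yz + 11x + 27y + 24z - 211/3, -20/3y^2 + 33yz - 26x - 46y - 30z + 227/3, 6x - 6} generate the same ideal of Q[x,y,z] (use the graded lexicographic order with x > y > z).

Yes, the ideals are equal.

Since reduced Gröbner bases are canonical representatives of ideals under a given ordering, it suffices to compute and compare them.
Buchberger on the first generating set:
f_1 = -2x + 2, LT = x.
f_2 = 3yz - x - y - 1, LT = yz.
f_3 = -4/3y^2 - 3x - 7y - 6z + 52/3, LT = y^2.

S(f_2,f_3): lcm = y^2z. S = -1/3xy - 9/4xz - 1/3y^2 - 21/4yz - 9/2z^2 - 1/3y + 13z.
  reduce S modulo (f_1, f_2, f_3):
  remainder -9/2z^2 - 2/3y + 49/4z - 85/12 ≠ 0; add g_4 = -9/2z^2 - 2/3y + 49/4z - 85/12 to the basis.

The other S-polynomials (S(f_1,f_2), S(f_1,f_3), S(f_1,g_4), S(f_2,g_4), S(f_3,g_4)) all reduce to 0 modulo the current basis, so we have a Gröbner basis.
Inter-reduce: drop elements whose leading term is divisible by another's, tail-reduce, and make monic.
Reduced Gröbner basis: {y^2 + 21/4y + 9/2z - 43/4, yz - 1/3y - 2/3, z^2 + 4/27y - 49/18z + 85/54, x - 1}.

Buchberger on the second generating set:
h_1 = 16/3y^2 + 3yz + 11x + 27y + 24z - 211/3, LT = y^2.
h_2 = -20/3y^2 + 33yz - 26x - 46y - 30z + 227/3, LT = y^2.
h_3 = 6x - 6, LT = x.

S(h_1,h_2): lcm = y^2. S = 441/80yz - 147/80x - 147/80y - 147/80.
  reduce S modulo (h_1, h_2, h_3):
  remainder 441/80yz - 147/80y - 147/40 ≠ 0; add k_4 = 441/80yz - 147/80y - 147/40 to the basis.

S(h_1,k_4): lcm = y^2z. S = 9/16yz^2 + 33/16xz + 1/3y^2 + 81/16yz + 9/2z^2 + 2/3y - 211/16z.
  reduce S modulo (h_1, h_2, h_3, k_4):
  remainder 9/2z^2 + 2/3y - 49/4z + 85/12 ≠ 0; add k_5 = 9/2z^2 + 2/3y - 49/4z + 85/12 to the basis.

The other S-polynomials (S(h_1,h_3), S(h_2,h_3), S(h_2,k_4), S(h_3,k_4), S(h_1,k_5), S(h_2,k_5), S(h_3,k_5), S(k_4,k_5)) all reduce to 0 modulo the current basis, so we have a Gröbner basis.
Inter-reduce: drop elements whose leading term is divisible by another's, tail-reduce, and make monic.
Reduced Gröbner basis: {y^2 + 21/4y + 9/2z - 43/4, yz - 1/3y - 2/3, z^2 + 4/27y - 49/18z + 85/54, x - 1}.

These coincide, so the ideals are equal.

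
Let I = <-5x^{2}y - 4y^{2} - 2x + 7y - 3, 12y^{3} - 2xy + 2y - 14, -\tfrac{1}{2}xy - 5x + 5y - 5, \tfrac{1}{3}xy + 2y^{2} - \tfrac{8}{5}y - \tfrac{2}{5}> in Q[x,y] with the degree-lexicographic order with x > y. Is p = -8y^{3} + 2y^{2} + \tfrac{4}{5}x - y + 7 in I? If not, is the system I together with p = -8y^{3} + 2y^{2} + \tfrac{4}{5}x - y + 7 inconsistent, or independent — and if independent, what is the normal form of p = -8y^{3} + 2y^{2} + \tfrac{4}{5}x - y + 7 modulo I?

-8y^{3} + 2y^{2} + \tfrac{4}{5}x - y + 7 lies in I (it reduces to 0).

First compute the reduced Gröbner basis of I by Buchberger's algorithm.
f_1 = -5x^{2}y - 4y^{2} - 2x + 7y - 3, LT = x^{2}y.
f_2 = 12y^{3} - 2xy + 2y - 14, LT = y^{3}.
f_3 = -\tfrac{1}{2}xy - 5x + 5y - 5, LT = xy.
f_4 = \tfrac{1}{3}xy + 2y^{2} - \tfrac{8}{5}y - \tfrac{2}{5}, LT = xy.

S(f_1,f_2): lcm = x^{2}y^{3}. S = \tfrac{1}{6}x^{3}y + \tfrac{4}{5}y^{4} - \tfrac{1}{6}x^{2}y + \tfrac{2}{5}xy^{2} - \tfrac{7}{5}y^{3} + \tfrac{7}{6}x^{2} + \tfrac{3}{5}y^{2}.
  reduce S modulo (f_1, f_2, f_3, f_4):
  remainder \tfrac{11}{10}x^{2} + \tfrac{23}{5}y^{2} + \tfrac{1199}{30}x - \tfrac{646}{15}y + \tfrac{577}{15} ≠ 0; add h_5 = \tfrac{11}{10}x^{2} + \tfrac{23}{5}y^{2} + \tfrac{1199}{30}x - \tfrac{646}{15}y + \tfrac{577}{15} to the basis.

S(f_1,f_3): lcm = x^{2}y. S = -10x^{2} + 10xy + \tfrac{4}{5}y^{2} - \tfrac{48}{5}x - \tfrac{7}{5}y + \tfrac{3}{5}.
  reduce S modulo (f_1, f_2, f_3, f_4, h_5):
  remainder \tfrac{2344}{55}y^{2} + \tfrac{3806}{15}x - \tfrac{48331}{165}y + \tfrac{41299}{165} ≠ 0; add h_6 = \tfrac{2344}{55}y^{2} + \tfrac{3806}{15}x - \tfrac{48331}{165}y + \tfrac{41299}{165} to the basis.

S(f_1,f_4): lcm = x^{2}y. S = -6xy^{2} + \tfrac{24}{5}xy + \tfrac{4}{5}y^{2} + \tfrac{8}{5}x - \tfrac{7}{5}y + \tfrac{3}{5}.
  reduce S modulo (f_1, f_2, f_3, f_4, h_5, h_6):
  remainder -\tfrac{1291886}{4395}x + \tfrac{263452}{879}y - \tfrac{263452}{879} ≠ 0; add h_7 = -\tfrac{1291886}{4395}x + \tfrac{263452}{879}y - \tfrac{263452}{879} to the basis.

S(f_2,f_3): lcm = xy^{3}. S = -\tfrac{1}{6}x^{2}y - 10xy^{2} + 10y^{3} + \tfrac{1}{6}xy - 10y^{2} - \tfrac{7}{6}x.
  reduce S modulo (f_1, f_2, f_3, f_4, h_5, h_6, h_7):
  remainder -\tfrac{2281205}{203982}y + \tfrac{2281205}{203982} ≠ 0; add h_8 = -\tfrac{2281205}{203982}y + \tfrac{2281205}{203982} to the basis.

The other S-polynomials (S(f_2,f_4), S(f_3,f_4), S(f_1,h_5), S(f_2,h_5), S(f_3,h_5), S(f_4,h_5), S(f_1,h_6), S(f_2,h_6), S(f_3,h_6), S(f_4,h_6), S(h_5,h_6), S(f_1,h_7), S(f_2,h_7), S(f_3,h_7), S(f_4,h_7), S(h_5,h_7), S(h_6,h_7), S(f_1,h_8), S(f_2,h_8), S(f_3,h_8), S(f_4,h_8), S(h_5,h_8), S(h_6,h_8), S(h_7,h_8)) all reduce to 0 modulo the current basis, so we have a Gröbner basis.
Inter-reduce: drop elements whose leading term is divisible by another's, tail-reduce, and make monic.
Reduced Gröbner basis: {x, y - 1}.
Label its elements g_1 = x, g_2 = y - 1.

Reduce p = -8y^{3} + 2y^{2} + \tfrac{4}{5}x - y + 7 modulo G:
  leading term y^{3}: subtract (-8y^{2})·g_2 from -8y^{3} + 2y^{2} + \tfrac{4}{5}x - y + 7 → -6y^{2} + \tfrac{4}{5}x - y + 7
  leading term y^{2}: subtract (-6y)·g_2 from -6y^{2} + \tfrac{4}{5}x - y + 7 → \tfrac{4}{5}x - 7y + 7
  leading term x: subtract (\tfrac{4}{5})·g_1 from \tfrac{4}{5}x - 7y + 7 → -7y + 7
  leading term y: subtract (-7)·g_2 from -7y + 7 → 0
  normal form = 0.
Since the normal form is 0, p ∈ I.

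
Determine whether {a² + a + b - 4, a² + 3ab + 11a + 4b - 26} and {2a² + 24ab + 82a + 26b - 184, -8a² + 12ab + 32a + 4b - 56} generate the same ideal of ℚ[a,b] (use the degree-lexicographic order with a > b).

Since reduced Gröbner bases are canonical representatives of ideals under a given ordering, it suffices to compute and compare them.
Buchberger on the first generating set:
f_1 = a² + a + b - 4, LT = a².
f_2 = a² + 3ab + 11a + 4b - 26, LT = a².

S(f_1,f_2): lcm = a². S = -3ab - 10a - 3b + 22.
  leading term ab: no divisor's leading term divides it; move -3ab to the remainder.
  leading term a: no divisor's leading term divides it; move -10a to the remainder.
  leading term b: no divisor's leading term divides it; move -3b to the remainder.
  leading term 1: no divisor's leading term divides it; move 22 to the remainder.
  remainder -3ab - 10a - 3b + 22 ≠ 0; add g_3 = -3ab - 10a - 3b + 22 to the basis.

S(f_1,g_3): lcm = a²b. S = -10/3a² + b² + 22/3a - 4b.
  leading term a²: subtract (-10/3)·f_1 from -10/3a² + b² + 22/3a - 4b → b² + 32/3a - ⅔b - 40/3
  leading term b²: no divisor's leading term divides it; move b² to the remainder.
  leading term a: no divisor's leading term divides it; move 32/3a to the remainder.
  leading term b: no divisor's leading term divides it; move -⅔b to the remainder.
  leading term 1: no divisor's leading term divides it; move -40/3 to the remainder.
  remainder b² + 32/3a - ⅔b - 40/3 ≠ 0; add g_4 = b² + 32/3a - ⅔b - 40/3 to the basis.

The other S-polynomials (S(f_2,g_3), S(f_1,g_4), S(f_2,g_4), S(g_3,g_4)) all reduce to 0 modulo the current basis, so we have a Gröbner basis.
Inter-reduce: drop elements whose leading term is divisible by another's, tail-reduce, and make monic.
Reduced Gröbner basis: {a² + a + b - 4, ab + 10/3a + b - 22/3, b² + 32/3a - ⅔b - 40/3}.

Buchberger on the second generating set:
h_1 = 2a² + 24ab + 82a + 26b - 184, LT = a².
h_2 = -8a² + 12ab + 32a + 4b - 56, LT = a².

S(h_1,h_2): lcm = a². S = 27/2ab + 45a + 27/2b - 99.
  leading term ab: no divisor's leading term divides it; move 27/2ab to the remainder.
  leading term a: no divisor's leading term divides it; move 45a to the remainder.
  leading term b: no divisor's leading term divides it; move 27/2b to the remainder.
  leading term 1: no divisor's leading term divides it; move -99 to the remainder.
  remainder 27/2ab + 45a + 27/2b - 99 ≠ 0; add k_3 = 27/2ab + 45a + 27/2b - 99 to the basis.

S(h_1,k_3): lcm = a²b. S = 12ab² - 10/3a² + 40ab + 13b² + 22/3a - 92b.
  leading term ab²: subtract (8/9b)·k_3 from 12ab² - 10/3a² + 40ab + 13b² + 22/3a - 92b → -10/3a² + b² + 22/3a - 4b
  leading term a²: subtract (-5/3)·h_1 from -10/3a² + b² + 22/3a - 4b → 40ab + b² + 144a + 118/3b - 920/3
  leading term ab: subtract (80/27)·k_3 from 40ab + b² + 144a + 118/3b - 920/3 → b² + 32/3a - ⅔b - 40/3
  leading term b²: no divisor's leading term divides it; move b² to the remainder.
  leading term a: no divisor's leading term divides it; move 32/3a to the remainder.
  leading term b: no divisor's leading term divides it; move -⅔b to the remainder.
  leading term 1: no divisor's leading term divides it; move -40/3 to the remainder.
  remainder b² + 32/3a - ⅔b - 40/3 ≠ 0; add k_4 = b² + 32/3a - ⅔b - 40/3 to the basis.

The other S-polynomials (S(h_2,k_3), S(h_1,k_4), S(h_2,k_4), S(k_3,k_4)) all reduce to 0 modulo the current basis, so we have a Gröbner basis.
Inter-reduce: drop elements whose leading term is divisible by another's, tail-reduce, and make monic.
Reduced Gröbner basis: {a² + a + b - 4, ab + 10/3a + b - 22/3, b² + 32/3a - ⅔b - 40/3}.

These coincide, so the ideals are equal.

Yes, the ideals are equal.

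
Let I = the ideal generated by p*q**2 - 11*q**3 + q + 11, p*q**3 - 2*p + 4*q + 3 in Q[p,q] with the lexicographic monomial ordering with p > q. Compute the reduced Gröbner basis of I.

f_1 = p*q**2 - 11*q**3 + q + 11, LT = p*q**2.
f_2 = p*q**3 - 2*p + 4*q + 3, LT = p*q**3.

S(f_1,f_2): lcm = p*q**3. S = 2*p - 11*q**4 + q**2 + 7*q - 3.
  leading term p: no divisor's leading term divides it; move 2*p to the remainder.
  leading term q**4: no divisor's leading term divides it; move -11*q**4 to the remainder.
  leading term q**2: no divisor's leading term divides it; move q**2 to the remainder.
  leading term q: no divisor's leading term divides it; move 7*q to the remainder.
  leading term 1: no divisor's leading term divides it; move -3 to the remainder.
  remainder 2*p - 11*q**4 + q**2 + 7*q - 3 ≠ 0; add g_3 = 2*p - 11*q**4 + q**2 + 7*q - 3 to the basis.

S(f_1,g_3): lcm = p*q**2. S = 11/2*q**6 - 1/2*q**4 - 29/2*q**3 + 3/2*q**2 + q + 11.
  leading term q**6: no divisor's leading term divides it; move 11/2*q**6 to the remainder.
  leading term q**4: no divisor's leading term divides it; move -1/2*q**4 to the remainder.
  leading term q**3: no divisor's leading term divides it; move -29/2*q**3 to the remainder.
  leading term q**2: no divisor's leading term divides it; move 3/2*q**2 to the remainder.
  leading term q: no divisor's leading term divides it; move q to the remainder.
  leading term 1: no divisor's leading term divides it; move 11 to the remainder.
  remainder 11/2*q**6 - 1/2*q**4 - 29/2*q**3 + 3/2*q**2 + q + 11 ≠ 0; add g_4 = 11/2*q**6 - 1/2*q**4 - 29/2*q**3 + 3/2*q**2 + q + 11 to the basis.

The other S-polynomials (S(f_2,g_3), S(f_1,g_4), S(f_2,g_4), S(g_3,g_4)) all reduce to 0 modulo the current basis, so we have a Gröbner basis.
Inter-reduce: drop elements whose leading term is divisible by another's, tail-reduce, and make monic.

G = {p - 11/2*q**4 + 1/2*q**2 + 7/2*q - 3/2, q**6 - 1/11*q**4 - 29/11*q**3 + 3/11*q**2 + 2/11*q + 2}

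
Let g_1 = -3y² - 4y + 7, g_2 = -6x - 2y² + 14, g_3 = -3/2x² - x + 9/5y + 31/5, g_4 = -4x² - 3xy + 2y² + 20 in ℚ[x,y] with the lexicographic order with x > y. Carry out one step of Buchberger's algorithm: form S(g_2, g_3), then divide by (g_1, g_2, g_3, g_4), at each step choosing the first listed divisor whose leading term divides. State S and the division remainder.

lcm(LM(g_2), LM(g_3)) = x².
S = (lcm/LT(g_2))·g_2 − (lcm/LT(g_3))·g_3 = ⅓xy² - 3x + 6/5y + 62/15.
Reduce S modulo (g_1, g_2, g_3, g_4) in that order:
  leading term xy²: subtract (-1/9x)·g_1 from ⅓xy² - 3x + 6/5y + 62/15 → -4/9xy - 20/9x + 6/5y + 62/15
  leading term xy: subtract (2/27y)·g_2 from -4/9xy - 20/9x + 6/5y + 62/15 → -20/9x + 4/27y³ + 22/135y + 62/15
  leading term x: subtract (10/27)·g_2 from -20/9x + 4/27y³ + 22/135y + 62/15 → 4/27y³ + 20/27y² + 22/135y - 142/135
  leading term y³: subtract (-4/81y)·g_1 from 4/27y³ + 20/27y² + 22/135y - 142/135 → 44/81y² + 206/405y - 142/135
  leading term y²: subtract (-44/243)·g_1 from 44/81y² + 206/405y - 142/135 → -262/1215y + 262/1215
  leading term y: no divisor's leading term divides it; move -262/1215y to the remainder.
  leading term 1: no divisor's leading term divides it; move 262/1215 to the remainder.
The remainder -262/1215y + 262/1215 is nonzero, so it would be added as the next basis element.

S(g_2, g_3) = ⅓xy² - 3x + 6/5y + 62/15; remainder on division = -262/1215y + 262/1215.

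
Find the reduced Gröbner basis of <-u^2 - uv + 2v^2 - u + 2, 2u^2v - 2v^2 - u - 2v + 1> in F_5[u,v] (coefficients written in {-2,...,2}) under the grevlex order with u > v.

G = {v^4 - v^3 + 2uv - 2v^2 - 2u + 2, uv^2 - 2v^3 + uv + v^2 - 2u - v + 2, u^2 + uv - 2v^2 + u - 2}

f_1 = -u^2 - uv + 2v^2 - u + 2, LT = u^2.
f_2 = 2u^2v - 2v^2 - u - 2v + 1, LT = u^2v.

S(f_1,f_2): lcm = u^2v. S = uv^2 - 2v^3 + uv + v^2 - 2u - v + 2.
  reduce S modulo (f_1, f_2):
  remainder uv^2 - 2v^3 + uv + v^2 - 2u - v + 2 ≠ 0; add g_3 = uv^2 - 2v^3 + uv + v^2 - 2u - v + 2 to the basis.

S(f_1,g_3): lcm = u^2v^2. S = -2uv^3 - 2v^4 - u^2v + 2u^2 + uv - 2v^2 - 2u.
  reduce S modulo (f_1, f_2, g_3):
  remainder -v^4 + v^3 - 2uv + 2v^2 + 2u - 2 ≠ 0; add g_4 = -v^4 + v^3 - 2uv + 2v^2 + 2u - 2 to the basis.

The other S-polynomials (S(f_2,g_3), S(f_1,g_4), S(f_2,g_4), S(g_3,g_4)) all reduce to 0 modulo the current basis, so we have a Gröbner basis.
Inter-reduce: drop elements whose leading term is divisible by another's, tail-reduce, and make monic.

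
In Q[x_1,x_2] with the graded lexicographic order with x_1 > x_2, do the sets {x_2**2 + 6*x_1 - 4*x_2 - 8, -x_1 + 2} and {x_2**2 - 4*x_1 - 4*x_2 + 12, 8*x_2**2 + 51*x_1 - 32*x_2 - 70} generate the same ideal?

Yes, the ideals are equal.

Since reduced Gröbner bases are canonical representatives of ideals under a given ordering, it suffices to compute and compare them.
Buchberger on the first generating set:
f_1 = x_2**2 + 6*x_1 - 4*x_2 - 8, LT = x_2**2.
f_2 = -x_1 + 2, LT = x_1.

The S-polynomials (S(f_1,f_2)) all reduce to 0 modulo the current basis, so we have a Gröbner basis.
Inter-reduce: drop elements whose leading term is divisible by another's, tail-reduce, and make monic.
Reduced Gröbner basis: {x_2**2 - 4*x_2 + 4, x_1 - 2}.

Buchberger on the second generating set:
h_1 = x_2**2 - 4*x_1 - 4*x_2 + 12, LT = x_2**2.
h_2 = 8*x_2**2 + 51*x_1 - 32*x_2 - 70, LT = x_2**2.

S(h_1,h_2): lcm = x_2**2. S = -83/8*x_1 + 83/4.
  reduce S modulo (h_1, h_2):
  remainder -83/8*x_1 + 83/4 ≠ 0; add k_3 = -83/8*x_1 + 83/4 to the basis.

The other S-polynomials (S(h_1,k_3), S(h_2,k_3)) all reduce to 0 modulo the current basis, so we have a Gröbner basis.
Inter-reduce: drop elements whose leading term is divisible by another's, tail-reduce, and make monic.
Reduced Gröbner basis: {x_2**2 - 4*x_2 + 4, x_1 - 2}.

These coincide, so the ideals are equal.
The same test decides containment: I ⊆ J iff every generator of I reduces to 0 modulo a Gröbner basis of J.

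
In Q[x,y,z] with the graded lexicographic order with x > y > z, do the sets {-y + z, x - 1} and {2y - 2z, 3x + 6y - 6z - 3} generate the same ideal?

Yes, the ideals are equal.

Since reduced Gröbner bases are canonical representatives of ideals under a given ordering, it suffices to compute and compare them.
Buchberger on the first generating set:
f_1 = -y + z, LT = y.
f_2 = x - 1, LT = x.

The S-polynomials (S(f_1,f_2)) all reduce to 0 modulo the current basis, so we have a Gröbner basis.
Inter-reduce: drop elements whose leading term is divisible by another's, tail-reduce, and make monic.
Reduced Gröbner basis: {x - 1, y - z}.

Buchberger on the second generating set:
h_1 = 2y - 2z, LT = y.
h_2 = 3x + 6y - 6z - 3, LT = x.

The S-polynomials (S(h_1,h_2)) all reduce to 0 modulo the current basis, so we have a Gröbner basis.
Inter-reduce: drop elements whose leading term is divisible by another's, tail-reduce, and make monic.
Reduced Gröbner basis: {x - 1, y - z}.

The two bases agree; hence the ideals are identical.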